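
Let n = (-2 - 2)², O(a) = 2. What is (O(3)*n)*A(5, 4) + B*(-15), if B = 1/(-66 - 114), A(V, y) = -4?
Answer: -1535/12 ≈ -127.92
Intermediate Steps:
n = 16 (n = (-4)² = 16)
B = -1/180 (B = 1/(-180) = -1/180 ≈ -0.0055556)
(O(3)*n)*A(5, 4) + B*(-15) = (2*16)*(-4) - 1/180*(-15) = 32*(-4) + 1/12 = -128 + 1/12 = -1535/12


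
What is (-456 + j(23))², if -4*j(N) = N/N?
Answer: 3330625/16 ≈ 2.0816e+5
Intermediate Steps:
j(N) = -¼ (j(N) = -N/(4*N) = -¼*1 = -¼)
(-456 + j(23))² = (-456 - ¼)² = (-1825/4)² = 3330625/16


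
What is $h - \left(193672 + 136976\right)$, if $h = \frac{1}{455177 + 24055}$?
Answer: $- \frac{158457102335}{479232} \approx -3.3065 \cdot 10^{5}$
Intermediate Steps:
$h = \frac{1}{479232} \approx 2.0867 \cdot 10^{-6}$
$h - \left(193672 + 136976\right) = \frac{1}{479232} - \left(193672 + 136976\right) = \frac{1}{479232} - 330648 = - \frac{158457102335}{479232}$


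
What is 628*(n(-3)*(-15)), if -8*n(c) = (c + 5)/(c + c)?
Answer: -785/2 ≈ -392.50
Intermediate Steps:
n(c) = -(5 + c)/(16*c) (n(c) = -(c + 5)/(8*(c + c)) = -(5 + c)/(8*(2*c)) = -(5 + c)*1/(2*c)/8 = -(5 + c)/(16*c))
628*(n(-3)*(-15)) = 628*(((1/16)*(-5 - 1*(-3))/(-3))*(-15)) = 628*(((1/16)*(-⅓)*(-5 + 3))*(-15)) = 628*(((1/16)*(-⅓)*(-2))*(-15)) = 628*((1/24)*(-15)) = 628*(-5/8) = -785/2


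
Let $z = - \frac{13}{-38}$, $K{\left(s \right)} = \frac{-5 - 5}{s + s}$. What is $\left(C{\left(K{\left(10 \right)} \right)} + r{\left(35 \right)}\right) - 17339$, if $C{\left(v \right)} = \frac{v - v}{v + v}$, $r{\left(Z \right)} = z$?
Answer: $- \frac{658869}{38} \approx -17339.0$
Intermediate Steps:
$K{\left(s \right)} = - \frac{5}{s}$ ($K{\left(s \right)} = - \frac{10}{2 s} = - 10 \frac{1}{2 s} = - \frac{5}{s}$)
$z = \frac{13}{38}$ ($z = \left(-13\right) \left(- \frac{1}{38}\right) = \frac{13}{38} \approx 0.34211$)
$r{\left(Z \right)} = \frac{13}{38}$
$C{\left(v \right)} = 0$ ($C{\left(v \right)} = \frac{0}{2 v} = 0 \frac{1}{2 v} = 0$)
$\left(C{\left(K{\left(10 \right)} \right)} + r{\left(35 \right)}\right) - 17339 = \left(0 + \frac{13}{38}\right) - 17339 = \frac{13}{38} - 17339 = - \frac{658869}{38}$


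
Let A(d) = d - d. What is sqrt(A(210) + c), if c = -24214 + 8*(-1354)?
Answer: 3*I*sqrt(3894) ≈ 187.21*I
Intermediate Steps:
A(d) = 0
c = -35046 (c = -24214 - 10832 = -35046)
sqrt(A(210) + c) = sqrt(0 - 35046) = sqrt(-35046) = 3*I*sqrt(3894)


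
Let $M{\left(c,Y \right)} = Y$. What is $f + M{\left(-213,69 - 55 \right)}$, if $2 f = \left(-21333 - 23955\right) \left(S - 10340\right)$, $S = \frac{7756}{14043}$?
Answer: $\frac{1095945995006}{4681} \approx 2.3413 \cdot 10^{8}$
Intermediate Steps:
$S = \frac{7756}{14043}$ ($S = 7756 \cdot \frac{1}{14043} = \frac{7756}{14043} \approx 0.5523$)
$f = \frac{1095945929472}{4681}$ ($f = \frac{\left(-21333 - 23955\right) \left(\frac{7756}{14043} - 10340\right)}{2} = \frac{\left(-45288\right) \left(- \frac{145196864}{14043}\right)}{2} = \frac{1}{2} \cdot \frac{2191891858944}{4681} = \frac{1095945929472}{4681} \approx 2.3413 \cdot 10^{8}$)
$f + M{\left(-213,69 - 55 \right)} = \frac{1095945929472}{4681} + \left(69 - 55\right) = \frac{1095945929472}{4681} + 14 = \frac{1095945995006}{4681}$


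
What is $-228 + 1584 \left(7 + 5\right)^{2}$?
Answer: $227868$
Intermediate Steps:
$-228 + 1584 \left(7 + 5\right)^{2} = -228 + 1584 \cdot 12^{2} = -228 + 1584 \cdot 144 = -228 + 228096 = 227868$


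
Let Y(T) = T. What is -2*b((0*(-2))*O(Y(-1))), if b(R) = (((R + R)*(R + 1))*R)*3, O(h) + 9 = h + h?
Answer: 0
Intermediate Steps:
O(h) = -9 + 2*h (O(h) = -9 + (h + h) = -9 + 2*h)
b(R) = 6*R²*(1 + R) (b(R) = (((2*R)*(1 + R))*R)*3 = ((2*R*(1 + R))*R)*3 = (2*R²*(1 + R))*3 = 6*R²*(1 + R))
-2*b((0*(-2))*O(Y(-1))) = -12*((0*(-2))*(-9 + 2*(-1)))²*(1 + (0*(-2))*(-9 + 2*(-1))) = -12*(0*(-9 - 2))²*(1 + 0*(-9 - 2)) = -12*(0*(-11))²*(1 + 0*(-11)) = -12*0²*(1 + 0) = -12*0 = -2*0 = 0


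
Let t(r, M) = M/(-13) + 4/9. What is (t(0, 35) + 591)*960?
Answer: 22042880/39 ≈ 5.6520e+5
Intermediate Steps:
t(r, M) = 4/9 - M/13 (t(r, M) = M*(-1/13) + 4*(⅑) = -M/13 + 4/9 = 4/9 - M/13)
(t(0, 35) + 591)*960 = ((4/9 - 1/13*35) + 591)*960 = ((4/9 - 35/13) + 591)*960 = (-263/117 + 591)*960 = (68884/117)*960 = 22042880/39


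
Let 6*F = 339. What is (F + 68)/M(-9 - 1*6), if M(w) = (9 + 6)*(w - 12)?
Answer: -83/270 ≈ -0.30741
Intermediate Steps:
F = 113/2 (F = (⅙)*339 = 113/2 ≈ 56.500)
M(w) = -180 + 15*w (M(w) = 15*(-12 + w) = -180 + 15*w)
(F + 68)/M(-9 - 1*6) = (113/2 + 68)/(-180 + 15*(-9 - 1*6)) = 249/(2*(-180 + 15*(-9 - 6))) = 249/(2*(-180 + 15*(-15))) = 249/(2*(-180 - 225)) = (249/2)/(-405) = (249/2)*(-1/405) = -83/270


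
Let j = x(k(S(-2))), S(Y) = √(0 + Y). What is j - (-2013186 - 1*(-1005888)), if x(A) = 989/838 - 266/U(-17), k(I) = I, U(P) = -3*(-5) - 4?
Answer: 9285060935/9218 ≈ 1.0073e+6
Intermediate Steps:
S(Y) = √Y
U(P) = 11 (U(P) = 15 - 4 = 11)
x(A) = -212029/9218 (x(A) = 989/838 - 266/11 = -212029/9218)
j = -212029/9218 ≈ -23.002
j - (-2013186 - 1*(-1005888)) = -212029/9218 - (-2013186 - 1*(-1005888)) = -212029/9218 - (-2013186 + 1005888) = -212029/9218 - 1*(-1007298) = -212029/9218 + 1007298 = 9285060935/9218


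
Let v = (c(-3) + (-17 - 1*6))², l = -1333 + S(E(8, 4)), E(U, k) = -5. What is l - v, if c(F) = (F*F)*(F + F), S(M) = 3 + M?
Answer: -7264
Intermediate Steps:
c(F) = 2*F³ (c(F) = F²*(2*F) = 2*F³)
l = -1335 (l = -1333 + (3 - 5) = -1333 - 2 = -1335)
v = 5929 (v = (2*(-3)³ + (-17 - 1*6))² = (2*(-27) + (-17 - 6))² = (-54 - 23)² = (-77)² = 5929)
l - v = -1335 - 1*5929 = -1335 - 5929 = -7264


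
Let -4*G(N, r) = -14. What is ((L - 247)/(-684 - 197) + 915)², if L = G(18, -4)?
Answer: 2600856122089/3104644 ≈ 8.3773e+5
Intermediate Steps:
G(N, r) = 7/2 (G(N, r) = -¼*(-14) = 7/2)
L = 7/2 ≈ 3.5000
((L - 247)/(-684 - 197) + 915)² = ((7/2 - 247)/(-684 - 197) + 915)² = (-487/2/(-881) + 915)² = (-487/2*(-1/881) + 915)² = (487/1762 + 915)² = (1612717/1762)² = 2600856122089/3104644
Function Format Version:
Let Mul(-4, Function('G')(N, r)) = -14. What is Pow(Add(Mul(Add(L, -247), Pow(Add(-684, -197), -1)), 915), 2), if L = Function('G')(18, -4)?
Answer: Rational(2600856122089, 3104644) ≈ 8.3773e+5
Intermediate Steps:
Function('G')(N, r) = Rational(7, 2) (Function('G')(N, r) = Mul(Rational(-1, 4), -14) = Rational(7, 2))
L = Rational(7, 2) ≈ 3.5000
Pow(Add(Mul(Add(L, -247), Pow(Add(-684, -197), -1)), 915), 2) = Pow(Add(Mul(Add(Rational(7, 2), -247), Pow(Add(-684, -197), -1)), 915), 2) = Pow(Add(Mul(Rational(-487, 2), Pow(-881, -1)), 915), 2) = Pow(Add(Mul(Rational(-487, 2), Rational(-1, 881)), 915), 2) = Pow(Add(Rational(487, 1762), 915), 2) = Pow(Rational(1612717, 1762), 2) = Rational(2600856122089, 3104644)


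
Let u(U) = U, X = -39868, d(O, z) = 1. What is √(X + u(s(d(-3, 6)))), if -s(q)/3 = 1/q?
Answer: I*√39871 ≈ 199.68*I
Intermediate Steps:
s(q) = -3/q
√(X + u(s(d(-3, 6)))) = √(-39868 - 3/1) = √(-39868 - 3*1) = √(-39868 - 3) = √(-39871) = I*√39871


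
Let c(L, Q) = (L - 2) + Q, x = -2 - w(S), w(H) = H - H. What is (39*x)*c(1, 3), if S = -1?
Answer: -156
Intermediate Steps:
w(H) = 0
x = -2 (x = -2 - 1*0 = -2 + 0 = -2)
c(L, Q) = -2 + L + Q (c(L, Q) = (-2 + L) + Q = -2 + L + Q)
(39*x)*c(1, 3) = (39*(-2))*(-2 + 1 + 3) = -78*2 = -156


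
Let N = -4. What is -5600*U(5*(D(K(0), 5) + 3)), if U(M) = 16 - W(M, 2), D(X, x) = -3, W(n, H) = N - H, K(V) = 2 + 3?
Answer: -123200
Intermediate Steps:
K(V) = 5
W(n, H) = -4 - H
U(M) = 22 (U(M) = 16 - (-4 - 1*2) = 16 - (-4 - 2) = 16 - 1*(-6) = 16 + 6 = 22)
-5600*U(5*(D(K(0), 5) + 3)) = -5600*22 = -123200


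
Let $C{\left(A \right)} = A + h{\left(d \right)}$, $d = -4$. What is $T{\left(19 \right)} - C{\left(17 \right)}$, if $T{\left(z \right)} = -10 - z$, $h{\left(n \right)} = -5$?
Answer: $-41$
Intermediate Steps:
$C{\left(A \right)} = -5 + A$ ($C{\left(A \right)} = A - 5 = -5 + A$)
$T{\left(19 \right)} - C{\left(17 \right)} = \left(-10 - 19\right) - \left(-5 + 17\right) = \left(-10 - 19\right) - 12 = -29 - 12 = -41$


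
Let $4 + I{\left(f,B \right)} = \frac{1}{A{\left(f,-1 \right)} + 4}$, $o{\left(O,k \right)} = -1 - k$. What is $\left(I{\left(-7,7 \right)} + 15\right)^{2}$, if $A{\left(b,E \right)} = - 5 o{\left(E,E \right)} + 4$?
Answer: $\frac{7921}{64} \approx 123.77$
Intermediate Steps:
$A{\left(b,E \right)} = 9 + 5 E$ ($A{\left(b,E \right)} = - 5 \left(-1 - E\right) + 4 = \left(5 + 5 E\right) + 4 = 9 + 5 E$)
$I{\left(f,B \right)} = - \frac{31}{8}$ ($I{\left(f,B \right)} = -4 + \frac{1}{\left(9 + 5 \left(-1\right)\right) + 4} = -4 + \frac{1}{\left(9 - 5\right) + 4} = -4 + \frac{1}{4 + 4} = -4 + \frac{1}{8} = - \frac{31}{8}$)
$\left(I{\left(-7,7 \right)} + 15\right)^{2} = \left(- \frac{31}{8} + 15\right)^{2} = \left(\frac{89}{8}\right)^{2} = \frac{7921}{64}$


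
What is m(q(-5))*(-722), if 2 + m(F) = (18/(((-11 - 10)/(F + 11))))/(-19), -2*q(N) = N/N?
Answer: 1102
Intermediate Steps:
q(N) = -1/2 (q(N) = -N/(2*N) = -1/2*1 = -1/2)
m(F) = -200/133 + 6*F/133 (m(F) = -2 + (18/(((-11 - 10)/(F + 11))))/(-19) = -2 + (18/((-21/(11 + F))))*(-1/19) = -2 + (18*(-11/21 - F/21))*(-1/19) = -2 + (-66/7 - 6*F/7)*(-1/19) = -2 + (66/133 + 6*F/133) = -200/133 + 6*F/133)
m(q(-5))*(-722) = (-200/133 + (6/133)*(-1/2))*(-722) = (-200/133 - 3/133)*(-722) = -29/19*(-722) = 1102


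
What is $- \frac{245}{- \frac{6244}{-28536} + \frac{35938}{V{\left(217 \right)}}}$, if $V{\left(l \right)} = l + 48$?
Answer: $- \frac{66167850}{36685051} \approx -1.8037$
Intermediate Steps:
$V{\left(l \right)} = 48 + l$
$- \frac{245}{- \frac{6244}{-28536} + \frac{35938}{V{\left(217 \right)}}} = - \frac{245}{- \frac{6244}{-28536} + \frac{35938}{48 + 217}} = - \frac{245}{\left(-6244\right) \left(- \frac{1}{28536}\right) + \frac{35938}{265}} = - \frac{245}{\frac{1561}{7134} + 35938 \cdot \frac{1}{265}} = - \frac{245}{\frac{1561}{7134} + \frac{35938}{265}} = - \frac{245}{\frac{256795357}{1890510}} = \left(-245\right) \frac{1890510}{256795357} = - \frac{66167850}{36685051}$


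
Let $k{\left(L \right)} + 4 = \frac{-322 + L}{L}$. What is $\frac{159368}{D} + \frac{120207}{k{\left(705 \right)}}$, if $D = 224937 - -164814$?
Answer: $- \frac{33029424532369}{949823187} \approx -34774.0$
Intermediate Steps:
$k{\left(L \right)} = -4 + \frac{-322 + L}{L}$
$D = 389751$ ($D = 224937 + 164814 = 389751$)
$\frac{159368}{D} + \frac{120207}{k{\left(705 \right)}} = \frac{159368}{389751} + \frac{120207}{-3 - \frac{322}{705}} = \frac{159368}{389751} + \frac{120207}{- \frac{2437}{705}} = \frac{159368}{389751} + 120207 \left(- \frac{705}{2437}\right) = \frac{159368}{389751} - \frac{84745935}{2437} = - \frac{33029424532369}{949823187}$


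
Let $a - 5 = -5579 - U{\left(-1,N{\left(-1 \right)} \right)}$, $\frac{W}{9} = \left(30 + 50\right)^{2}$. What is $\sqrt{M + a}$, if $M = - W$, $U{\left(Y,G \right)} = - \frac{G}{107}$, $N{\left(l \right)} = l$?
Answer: $\frac{i \sqrt{723279233}}{107} \approx 251.34 i$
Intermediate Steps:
$U{\left(Y,G \right)} = - \frac{G}{107}$
$W = 57600$ ($W = 9 \left(30 + 50\right)^{2} = 9 \cdot 80^{2} = 9 \cdot 6400 = 57600$)
$M = -57600$ ($M = \left(-1\right) 57600 = -57600$)
$a = - \frac{596419}{107}$ ($a = 5 - \left(5579 - - \frac{1}{107}\right) = 5 - \frac{596954}{107} = - \frac{596419}{107} \approx -5574.0$)
$\sqrt{M + a} = \sqrt{-57600 - \frac{596419}{107}} = \sqrt{- \frac{6759619}{107}} = \frac{i \sqrt{723279233}}{107}$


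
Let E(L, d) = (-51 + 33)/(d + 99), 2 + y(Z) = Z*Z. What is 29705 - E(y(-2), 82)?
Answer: 5376623/181 ≈ 29705.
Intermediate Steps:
y(Z) = -2 + Z² (y(Z) = -2 + Z*Z = -2 + Z²)
E(L, d) = -18/(99 + d)
29705 - E(y(-2), 82) = 29705 - (-18)/(99 + 82) = 29705 - (-18)/181 = 29705 - 1*(-18/181) = 29705 + 18/181 = 5376623/181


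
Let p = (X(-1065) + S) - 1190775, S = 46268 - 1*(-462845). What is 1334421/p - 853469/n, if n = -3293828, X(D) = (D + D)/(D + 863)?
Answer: -385172071623595/226769507668916 ≈ -1.6985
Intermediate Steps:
X(D) = 2*D/(863 + D) (X(D) = (2*D)/(863 + D) = 2*D/(863 + D))
S = 509113 (S = 46268 + 462845 = 509113)
p = -68846797/101 (p = (2*(-1065)/(863 - 1065) + 509113) - 1190775 = (2*(-1065)/(-202) + 509113) - 1190775 = (2*(-1065)*(-1/202) + 509113) - 1190775 = (1065/101 + 509113) - 1190775 = 51421478/101 - 1190775 = -68846797/101 ≈ -6.8165e+5)
1334421/p - 853469/n = 1334421/(-68846797/101) - 853469/(-3293828) = 1334421*(-101/68846797) - 853469*(-1/3293828) = -134776521/68846797 + 853469/3293828 = -385172071623595/226769507668916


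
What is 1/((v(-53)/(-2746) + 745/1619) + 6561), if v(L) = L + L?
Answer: 2222887/14585470299 ≈ 0.00015240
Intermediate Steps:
v(L) = 2*L
1/((v(-53)/(-2746) + 745/1619) + 6561) = 1/(((2*(-53))/(-2746) + 745/1619) + 6561) = 1/((-106*(-1/2746) + 745*(1/1619)) + 6561) = 1/((53/1373 + 745/1619) + 6561) = 1/(1108692/2222887 + 6561) = 1/(14585470299/2222887) = 2222887/14585470299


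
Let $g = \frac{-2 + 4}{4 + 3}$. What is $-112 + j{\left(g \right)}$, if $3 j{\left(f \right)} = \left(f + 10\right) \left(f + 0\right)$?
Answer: $- \frac{5440}{49} \approx -111.02$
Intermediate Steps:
$g = \frac{2}{7} \approx 0.28571$
$j{\left(f \right)} = \frac{f \left(10 + f\right)}{3}$ ($j{\left(f \right)} = \frac{\left(f + 10\right) \left(f + 0\right)}{3} = \frac{\left(10 + f\right) f}{3} = \frac{f \left(10 + f\right)}{3}$)
$-112 + j{\left(g \right)} = -112 + \frac{1}{3} \cdot \frac{2}{7} \left(10 + \frac{2}{7}\right) = -112 + \frac{1}{3} \cdot \frac{2}{7} \cdot \frac{72}{7} = -112 + \frac{48}{49} = - \frac{5440}{49}$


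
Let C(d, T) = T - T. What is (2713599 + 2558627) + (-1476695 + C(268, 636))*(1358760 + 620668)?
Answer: -2923006158234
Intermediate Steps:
C(d, T) = 0
(2713599 + 2558627) + (-1476695 + C(268, 636))*(1358760 + 620668) = (2713599 + 2558627) + (-1476695 + 0)*(1358760 + 620668) = 5272226 - 1476695*1979428 = 5272226 - 2923011430460 = -2923006158234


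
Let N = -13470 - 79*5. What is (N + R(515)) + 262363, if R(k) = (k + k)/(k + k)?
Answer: 248499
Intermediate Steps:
N = -13865 (N = -13470 - 1*395 = -13470 - 395 = -13865)
R(k) = 1 (R(k) = (2*k)/((2*k)) = (2*k)*(1/(2*k)) = 1)
(N + R(515)) + 262363 = (-13865 + 1) + 262363 = -13864 + 262363 = 248499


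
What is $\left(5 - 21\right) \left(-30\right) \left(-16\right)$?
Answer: $-7680$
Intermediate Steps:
$\left(5 - 21\right) \left(-30\right) \left(-16\right) = \left(-16\right) \left(-30\right) \left(-16\right) = 480 \left(-16\right) = -7680$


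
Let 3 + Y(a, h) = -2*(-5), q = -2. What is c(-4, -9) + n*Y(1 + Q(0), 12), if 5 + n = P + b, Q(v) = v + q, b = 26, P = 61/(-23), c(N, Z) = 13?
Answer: 3253/23 ≈ 141.43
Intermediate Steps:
P = -61/23 (P = 61*(-1/23) = -61/23 ≈ -2.6522)
Q(v) = -2 + v (Q(v) = v - 2 = -2 + v)
n = 422/23 (n = -5 + (-61/23 + 26) = -5 + 537/23 = 422/23 ≈ 18.348)
Y(a, h) = 7 (Y(a, h) = -3 - 2*(-5) = -3 + 10 = 7)
c(-4, -9) + n*Y(1 + Q(0), 12) = 13 + (422/23)*7 = 13 + 2954/23 = 3253/23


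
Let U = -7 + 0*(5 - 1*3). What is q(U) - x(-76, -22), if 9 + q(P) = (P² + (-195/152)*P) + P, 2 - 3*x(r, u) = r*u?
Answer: 272983/456 ≈ 598.65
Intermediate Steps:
U = -7 (U = -7 + 0*(5 - 3) = -7 + 0*2 = -7 + 0 = -7)
x(r, u) = ⅔ - r*u/3
q(P) = -9 + P² - 43*P/152 (q(P) = -9 + ((P² + (-195/152)*P) + P) = -9 + ((P² + (-195*1/152)*P) + P) = -9 + ((P² - 195*P/152) + P) = -9 + (P² - 43*P/152) = -9 + P² - 43*P/152)
q(U) - x(-76, -22) = (-9 + (-7)² - 43/152*(-7)) - (⅔ - ⅓*(-76)*(-22)) = (-9 + 49 + 301/152) - (⅔ - 1672/3) = 6381/152 - 1*(-1670/3) = 6381/152 + 1670/3 = 272983/456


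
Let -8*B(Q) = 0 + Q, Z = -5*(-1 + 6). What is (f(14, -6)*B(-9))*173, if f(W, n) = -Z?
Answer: 38925/8 ≈ 4865.6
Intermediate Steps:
Z = -25 (Z = -5*5 = -25)
B(Q) = -Q/8 (B(Q) = -(0 + Q)/8 = -Q/8)
f(W, n) = 25 (f(W, n) = -1*(-25) = 25)
(f(14, -6)*B(-9))*173 = (25*(-⅛*(-9)))*173 = (25*(9/8))*173 = (225/8)*173 = 38925/8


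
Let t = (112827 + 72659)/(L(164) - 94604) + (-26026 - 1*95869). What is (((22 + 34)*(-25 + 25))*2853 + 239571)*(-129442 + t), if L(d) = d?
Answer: -947760914338731/15740 ≈ -6.0214e+10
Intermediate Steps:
t = -5755974643/47220 (t = (112827 + 72659)/(164 - 94604) + (-26026 - 1*95869) = 185486/(-94440) + (-26026 - 95869) = 185486*(-1/94440) - 121895 = -92743/47220 - 121895 = -5755974643/47220 ≈ -1.2190e+5)
(((22 + 34)*(-25 + 25))*2853 + 239571)*(-129442 + t) = (((22 + 34)*(-25 + 25))*2853 + 239571)*(-129442 - 5755974643/47220) = ((56*0)*2853 + 239571)*(-11868225883/47220) = (0*2853 + 239571)*(-11868225883/47220) = (0 + 239571)*(-11868225883/47220) = 239571*(-11868225883/47220) = -947760914338731/15740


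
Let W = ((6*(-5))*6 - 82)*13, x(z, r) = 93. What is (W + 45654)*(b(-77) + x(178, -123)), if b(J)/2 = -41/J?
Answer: 306002264/77 ≈ 3.9741e+6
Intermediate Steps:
b(J) = -82/J (b(J) = 2*(-41/J) = -82/J)
W = -3406 (W = (-30*6 - 82)*13 = (-180 - 82)*13 = -262*13 = -3406)
(W + 45654)*(b(-77) + x(178, -123)) = (-3406 + 45654)*(-82/(-77) + 93) = 42248*(-82*(-1/77) + 93) = 42248*(82/77 + 93) = 42248*(7243/77) = 306002264/77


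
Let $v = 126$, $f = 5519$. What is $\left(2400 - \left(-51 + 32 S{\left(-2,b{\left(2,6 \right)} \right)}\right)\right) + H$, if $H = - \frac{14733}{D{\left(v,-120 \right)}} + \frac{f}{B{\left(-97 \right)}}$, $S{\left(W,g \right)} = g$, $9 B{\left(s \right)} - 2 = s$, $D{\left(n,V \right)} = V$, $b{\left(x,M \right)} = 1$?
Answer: $\frac{1534381}{760} \approx 2018.9$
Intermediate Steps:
$B{\left(s \right)} = \frac{2}{9} + \frac{s}{9}$
$H = - \frac{304059}{760}$ ($H = - \frac{14733}{-120} + \frac{5519}{\frac{2}{9} + \frac{1}{9} \left(-97\right)} = \left(-14733\right) \left(- \frac{1}{120}\right) + \frac{5519}{\frac{2}{9} - \frac{97}{9}} = \frac{4911}{40} + \frac{5519}{- \frac{95}{9}} = \frac{4911}{40} + 5519 \left(- \frac{9}{95}\right) = \frac{4911}{40} - \frac{49671}{95} = - \frac{304059}{760} \approx -400.08$)
$\left(2400 - \left(-51 + 32 S{\left(-2,b{\left(2,6 \right)} \right)}\right)\right) + H = \left(2400 + \left(51 - 32\right)\right) - \frac{304059}{760} = \left(2400 + 19\right) - \frac{304059}{760} = 2419 - \frac{304059}{760} = \frac{1534381}{760}$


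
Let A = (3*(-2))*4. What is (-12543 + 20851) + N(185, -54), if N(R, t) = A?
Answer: 8284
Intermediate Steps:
A = -24 (A = -6*4 = -24)
N(R, t) = -24
(-12543 + 20851) + N(185, -54) = (-12543 + 20851) - 24 = 8308 - 24 = 8284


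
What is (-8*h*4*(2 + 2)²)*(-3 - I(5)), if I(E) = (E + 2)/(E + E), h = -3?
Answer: -28416/5 ≈ -5683.2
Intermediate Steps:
I(E) = (2 + E)/(2*E) (I(E) = (2 + E)/((2*E)) = (2 + E)*(1/(2*E)) = (2 + E)/(2*E))
(-8*h*4*(2 + 2)²)*(-3 - I(5)) = (-8*(-3*4)*(2 + 2)²)*(-3 - (2 + 5)/(2*5)) = (-(-96)*4²)*(-3 - 7/(2*5)) = (-(-96)*16)*(-3 - 1*7/10) = (-8*(-192))*(-3 - 7/10) = 1536*(-37/10) = -28416/5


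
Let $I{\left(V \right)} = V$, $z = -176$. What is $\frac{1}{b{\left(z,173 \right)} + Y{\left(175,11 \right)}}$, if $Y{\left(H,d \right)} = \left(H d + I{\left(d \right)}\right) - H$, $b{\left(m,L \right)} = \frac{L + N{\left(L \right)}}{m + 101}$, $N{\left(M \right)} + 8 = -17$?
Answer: $\frac{75}{131927} \approx 0.0005685$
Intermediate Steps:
$N{\left(M \right)} = -25$ ($N{\left(M \right)} = -8 - 17 = -25$)
$b{\left(m,L \right)} = \frac{-25 + L}{101 + m}$ ($b{\left(m,L \right)} = \frac{L - 25}{m + 101} = \frac{-25 + L}{101 + m}$)
$Y{\left(H,d \right)} = d - H + H d$ ($Y{\left(H,d \right)} = \left(H d + d\right) - H = \left(d + H d\right) - H = d - H + H d$)
$\frac{1}{b{\left(z,173 \right)} + Y{\left(175,11 \right)}} = \frac{1}{\frac{-25 + 173}{101 - 176} + \left(11 - 175 + 175 \cdot 11\right)} = \frac{1}{\frac{1}{-75} \cdot 148 + \left(11 - 175 + 1925\right)} = \frac{1}{\left(- \frac{1}{75}\right) 148 + 1761} = \frac{1}{- \frac{148}{75} + 1761} = \frac{1}{\frac{131927}{75}} = \frac{75}{131927}$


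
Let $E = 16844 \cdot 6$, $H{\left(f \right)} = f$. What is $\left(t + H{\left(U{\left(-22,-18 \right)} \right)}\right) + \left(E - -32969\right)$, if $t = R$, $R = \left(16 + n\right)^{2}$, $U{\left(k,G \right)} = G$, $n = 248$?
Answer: $203711$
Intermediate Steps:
$R = 69696$ ($R = \left(16 + 248\right)^{2} = 264^{2} = 69696$)
$t = 69696$
$E = 101064$
$\left(t + H{\left(U{\left(-22,-18 \right)} \right)}\right) + \left(E - -32969\right) = \left(69696 - 18\right) + \left(101064 - -32969\right) = 69678 + \left(101064 + 32969\right) = 69678 + 134033 = 203711$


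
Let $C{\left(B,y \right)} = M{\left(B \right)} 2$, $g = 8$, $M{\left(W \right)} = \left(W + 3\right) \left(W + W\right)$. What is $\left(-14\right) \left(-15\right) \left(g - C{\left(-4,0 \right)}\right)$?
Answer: $-1680$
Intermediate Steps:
$M{\left(W \right)} = 2 W \left(3 + W\right)$ ($M{\left(W \right)} = \left(3 + W\right) 2 W = 2 W \left(3 + W\right)$)
$C{\left(B,y \right)} = 4 B \left(3 + B\right)$ ($C{\left(B,y \right)} = 2 B \left(3 + B\right) 2 = 4 B \left(3 + B\right)$)
$\left(-14\right) \left(-15\right) \left(g - C{\left(-4,0 \right)}\right) = \left(-14\right) \left(-15\right) \left(8 - 4 \left(-4\right) \left(3 - 4\right)\right) = 210 \left(8 - 4 \left(-4\right) \left(-1\right)\right) = 210 \left(8 - 16\right) = 210 \left(-8\right) = -1680$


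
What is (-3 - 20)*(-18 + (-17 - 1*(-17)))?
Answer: 414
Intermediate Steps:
(-3 - 20)*(-18 + (-17 - 1*(-17))) = -23*(-18 + (-17 + 17)) = -23*(-18 + 0) = -23*(-18) = 414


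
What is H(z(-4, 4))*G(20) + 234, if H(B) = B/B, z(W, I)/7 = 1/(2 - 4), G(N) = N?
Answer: 254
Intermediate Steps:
z(W, I) = -7/2 (z(W, I) = 7/(2 - 4) = 7/(-2) = 7*(-½) = -7/2)
H(B) = 1
H(z(-4, 4))*G(20) + 234 = 1*20 + 234 = 20 + 234 = 254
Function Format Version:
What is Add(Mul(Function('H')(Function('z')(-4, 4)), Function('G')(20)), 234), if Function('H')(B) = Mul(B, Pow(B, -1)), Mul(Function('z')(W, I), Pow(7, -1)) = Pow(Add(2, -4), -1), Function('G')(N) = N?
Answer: 254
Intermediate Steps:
Function('z')(W, I) = Rational(-7, 2) (Function('z')(W, I) = Mul(7, Pow(Add(2, -4), -1)) = Mul(7, Pow(-2, -1)) = Mul(7, Rational(-1, 2)) = Rational(-7, 2))
Function('H')(B) = 1
Add(Mul(Function('H')(Function('z')(-4, 4)), Function('G')(20)), 234) = Add(Mul(1, 20), 234) = Add(20, 234) = 254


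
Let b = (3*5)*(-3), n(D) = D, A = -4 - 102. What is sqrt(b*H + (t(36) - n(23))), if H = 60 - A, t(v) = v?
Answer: I*sqrt(7457) ≈ 86.354*I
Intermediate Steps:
A = -106
H = 166 (H = 60 - 1*(-106) = 60 + 106 = 166)
b = -45 (b = 15*(-3) = -45)
sqrt(b*H + (t(36) - n(23))) = sqrt(-45*166 + (36 - 1*23)) = sqrt(-7470 + (36 - 23)) = sqrt(-7470 + 13) = sqrt(-7457) = I*sqrt(7457)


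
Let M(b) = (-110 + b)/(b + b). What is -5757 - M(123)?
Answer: -1416235/246 ≈ -5757.1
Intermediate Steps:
M(b) = (-110 + b)/(2*b) (M(b) = (-110 + b)/((2*b)) = (-110 + b)*(1/(2*b)) = (-110 + b)/(2*b))
-5757 - M(123) = -5757 - (-110 + 123)/(2*123) = -5757 - 13/(2*123) = -5757 - 1*13/246 = -5757 - 13/246 = -1416235/246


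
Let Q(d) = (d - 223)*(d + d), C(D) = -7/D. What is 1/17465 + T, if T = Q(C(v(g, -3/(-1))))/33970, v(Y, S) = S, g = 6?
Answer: 16559449/533957445 ≈ 0.031013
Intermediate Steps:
Q(d) = 2*d*(-223 + d) (Q(d) = (-223 + d)*(2*d) = 2*d*(-223 + d))
T = 4732/152865 (T = (2*(-7/((-3/(-1))))*(-223 - 7/((-3/(-1)))))/33970 = (2*(-7/((-3*(-1))))*(-223 - 7/((-3*(-1)))))*(1/33970) = (2*(-7/3)*(-223 - 7/3))*(1/33970) = (2*(-7/3)*(-676/3))*(1/33970) = (9464/9)*(1/33970) = 4732/152865 ≈ 0.030955)
1/17465 + T = 1/17465 + 4732/152865 = 16559449/533957445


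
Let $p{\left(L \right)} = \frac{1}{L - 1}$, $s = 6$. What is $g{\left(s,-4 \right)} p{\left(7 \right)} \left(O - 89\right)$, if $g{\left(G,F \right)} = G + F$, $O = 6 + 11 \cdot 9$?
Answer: $\frac{16}{3} \approx 5.3333$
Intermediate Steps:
$O = 105$ ($O = 6 + 99 = 105$)
$g{\left(G,F \right)} = F + G$
$p{\left(L \right)} = \frac{1}{-1 + L}$
$g{\left(s,-4 \right)} p{\left(7 \right)} \left(O - 89\right) = \frac{-4 + 6}{-1 + 7} \left(105 - 89\right) = \frac{2}{6} \cdot 16 = 2 \cdot \frac{1}{6} \cdot 16 = \frac{1}{3} \cdot 16 = \frac{16}{3}$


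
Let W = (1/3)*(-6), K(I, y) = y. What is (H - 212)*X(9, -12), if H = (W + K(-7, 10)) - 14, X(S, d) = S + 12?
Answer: -4578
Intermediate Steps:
X(S, d) = 12 + S
W = -2 (W = (1*(⅓))*(-6) = (⅓)*(-6) = -2)
H = -6 (H = (-2 + 10) - 14 = 8 - 14 = -6)
(H - 212)*X(9, -12) = (-6 - 212)*(12 + 9) = -218*21 = -4578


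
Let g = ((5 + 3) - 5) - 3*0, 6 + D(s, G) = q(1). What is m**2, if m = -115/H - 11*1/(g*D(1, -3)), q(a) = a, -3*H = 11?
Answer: 28047616/27225 ≈ 1030.2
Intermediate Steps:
H = -11/3 (H = -1/3*11 = -11/3 ≈ -3.6667)
D(s, G) = -5 (D(s, G) = -6 + 1 = -5)
g = 3 (g = (8 - 5) + 0 = 3 + 0 = 3)
m = 5296/165 (m = -115/(-11/3) - 11/(3*(-5)) = -115*(-3/11) - 11/(-15) = 345/11 - 11*(-1/15) = 345/11 + 11/15 = 5296/165 ≈ 32.097)
m**2 = (5296/165)**2 = 28047616/27225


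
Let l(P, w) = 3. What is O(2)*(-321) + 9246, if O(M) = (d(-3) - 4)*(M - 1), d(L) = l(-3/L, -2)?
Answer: 9567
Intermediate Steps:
d(L) = 3
O(M) = 1 - M (O(M) = (3 - 4)*(M - 1) = -(-1 + M) = 1 - M)
O(2)*(-321) + 9246 = (1 - 1*2)*(-321) + 9246 = (1 - 2)*(-321) + 9246 = -1*(-321) + 9246 = 321 + 9246 = 9567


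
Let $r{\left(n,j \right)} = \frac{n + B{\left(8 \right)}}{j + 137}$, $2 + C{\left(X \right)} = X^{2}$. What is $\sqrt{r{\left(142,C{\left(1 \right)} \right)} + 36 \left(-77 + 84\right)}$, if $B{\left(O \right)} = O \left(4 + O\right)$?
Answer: $\frac{\sqrt{1015}}{2} \approx 15.93$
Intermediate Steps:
$C{\left(X \right)} = -2 + X^{2}$
$r{\left(n,j \right)} = \frac{96 + n}{137 + j}$ ($r{\left(n,j \right)} = \frac{n + 8 \left(4 + 8\right)}{j + 137} = \frac{n + 8 \cdot 12}{137 + j} = \frac{n + 96}{137 + j} = \frac{96 + n}{137 + j}$)
$\sqrt{r{\left(142,C{\left(1 \right)} \right)} + 36 \left(-77 + 84\right)} = \sqrt{\frac{96 + 142}{137 - \left(2 - 1^{2}\right)} + 36 \left(-77 + 84\right)} = \sqrt{\frac{1}{137 + \left(-2 + 1\right)} 238 + 36 \cdot 7} = \sqrt{\frac{1}{137 - 1} \cdot 238 + 252} = \sqrt{\frac{1}{136} \cdot 238 + 252} = \sqrt{\frac{7}{4} + 252} = \sqrt{\frac{1015}{4}} = \frac{\sqrt{1015}}{2}$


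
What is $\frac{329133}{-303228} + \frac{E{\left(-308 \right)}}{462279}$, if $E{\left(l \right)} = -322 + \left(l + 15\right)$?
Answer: $- \frac{16926417703}{15575104068} \approx -1.0868$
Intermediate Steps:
$E{\left(l \right)} = -307 + l$ ($E{\left(l \right)} = -322 + \left(15 + l\right) = -307 + l$)
$\frac{329133}{-303228} + \frac{E{\left(-308 \right)}}{462279} = \frac{329133}{-303228} + \frac{-307 - 308}{462279} = 329133 \left(- \frac{1}{303228}\right) - \frac{205}{154093} = - \frac{109711}{101076} - \frac{205}{154093} = - \frac{16926417703}{15575104068}$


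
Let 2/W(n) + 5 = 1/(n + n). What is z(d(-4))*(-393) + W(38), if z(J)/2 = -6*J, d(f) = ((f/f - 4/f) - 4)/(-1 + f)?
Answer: 3573968/1895 ≈ 1886.0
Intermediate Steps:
d(f) = (-3 - 4/f)/(-1 + f) (d(f) = ((1 - 4/f) - 4)/(-1 + f) = (-3 - 4/f)/(-1 + f))
W(n) = 2/(-5 + 1/(2*n)) (W(n) = 2/(-5 + 1/(n + n)) = 2/(-5 + 1/(2*n)))
z(J) = -12*J (z(J) = 2*(-6*J) = -12*J)
z(d(-4))*(-393) + W(38) = -12*(-4 - 3*(-4))/((-4)*(-1 - 4))*(-393) - 4*38/(-1 + 10*38) = -(-3)*(-4 + 12)/(-5)*(-393) - 4*38/(-1 + 380) = -(-3)*(-1)*8/5*(-393) - 4*38/379 = -12*⅖*(-393) - 4*38*1/379 = -24/5*(-393) - 152/379 = 9432/5 - 152/379 = 3573968/1895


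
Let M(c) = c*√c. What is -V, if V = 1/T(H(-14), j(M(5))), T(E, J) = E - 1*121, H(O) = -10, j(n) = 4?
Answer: 1/131 ≈ 0.0076336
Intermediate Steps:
M(c) = c^(3/2)
T(E, J) = -121 + E (T(E, J) = E - 121 = -121 + E)
V = -1/131 (V = 1/(-121 - 10) = 1/(-131) = -1/131 ≈ -0.0076336)
-V = -1*(-1/131) = 1/131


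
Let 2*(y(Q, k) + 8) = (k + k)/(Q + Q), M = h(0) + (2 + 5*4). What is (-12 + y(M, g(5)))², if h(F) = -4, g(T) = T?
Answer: 511225/1296 ≈ 394.46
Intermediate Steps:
M = 18 (M = -4 + (2 + 5*4) = -4 + (2 + 20) = -4 + 22 = 18)
y(Q, k) = -8 + k/(2*Q) (y(Q, k) = -8 + ((k + k)/(Q + Q))/2 = -8 + ((2*k)/((2*Q)))/2 = -8 + ((2*k)*(1/(2*Q)))/2 = -8 + (k/Q)/2 = -8 + k/(2*Q))
(-12 + y(M, g(5)))² = (-12 + (-8 + (½)*5/18))² = (-12 + (-8 + (½)*5*(1/18)))² = (-12 + (-8 + 5/36))² = (-12 - 283/36)² = (-715/36)² = 511225/1296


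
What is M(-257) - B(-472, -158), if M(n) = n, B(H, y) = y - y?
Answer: -257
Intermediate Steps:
B(H, y) = 0
M(-257) - B(-472, -158) = -257 - 1*0 = -257 + 0 = -257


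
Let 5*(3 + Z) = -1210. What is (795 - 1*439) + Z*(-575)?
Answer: 141231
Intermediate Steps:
Z = -245 (Z = -3 + (⅕)*(-1210) = -3 - 242 = -245)
(795 - 1*439) + Z*(-575) = (795 - 1*439) - 245*(-575) = (795 - 439) + 140875 = 356 + 140875 = 141231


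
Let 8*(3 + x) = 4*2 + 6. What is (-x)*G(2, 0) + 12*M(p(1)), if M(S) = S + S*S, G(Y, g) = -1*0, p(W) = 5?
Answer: 360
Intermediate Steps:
G(Y, g) = 0
x = -5/4 (x = -3 + (4*2 + 6)/8 = -3 + (8 + 6)/8 = -3 + (⅛)*14 = -3 + 7/4 = -5/4 ≈ -1.2500)
M(S) = S + S²
(-x)*G(2, 0) + 12*M(p(1)) = -1*(-5/4)*0 + 12*(5*(1 + 5)) = (5/4)*0 + 12*(5*6) = 0 + 12*30 = 0 + 360 = 360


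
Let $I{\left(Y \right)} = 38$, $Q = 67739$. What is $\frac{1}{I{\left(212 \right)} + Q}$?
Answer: $\frac{1}{67777} \approx 1.4754 \cdot 10^{-5}$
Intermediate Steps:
$\frac{1}{I{\left(212 \right)} + Q} = \frac{1}{38 + 67739} = \frac{1}{67777}$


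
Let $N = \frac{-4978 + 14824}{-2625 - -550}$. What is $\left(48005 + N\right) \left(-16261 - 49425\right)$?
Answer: $- \frac{6542360347894}{2075} \approx -3.1529 \cdot 10^{9}$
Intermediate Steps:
$N = - \frac{9846}{2075}$ ($N = \frac{9846}{-2625 + 550} = \frac{9846}{-2075} = 9846 \left(- \frac{1}{2075}\right) = - \frac{9846}{2075} \approx -4.7451$)
$\left(48005 + N\right) \left(-16261 - 49425\right) = \left(48005 - \frac{9846}{2075}\right) \left(-16261 - 49425\right) = \frac{99600529}{2075} \left(-65686\right) = - \frac{6542360347894}{2075}$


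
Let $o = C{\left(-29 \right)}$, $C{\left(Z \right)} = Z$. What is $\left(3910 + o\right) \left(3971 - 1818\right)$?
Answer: $8355793$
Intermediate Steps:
$o = -29$
$\left(3910 + o\right) \left(3971 - 1818\right) = \left(3910 - 29\right) \left(3971 - 1818\right) = 3881 \cdot 2153 = 8355793$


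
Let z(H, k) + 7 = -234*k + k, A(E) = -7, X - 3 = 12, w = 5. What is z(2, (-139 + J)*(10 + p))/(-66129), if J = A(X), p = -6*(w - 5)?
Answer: -113391/22043 ≈ -5.1441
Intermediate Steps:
X = 15 (X = 3 + 12 = 15)
p = 0 (p = -6*(5 - 5) = -6*0 = 0)
J = -7
z(H, k) = -7 - 233*k (z(H, k) = -7 + (-234*k + k) = -7 - 233*k)
z(2, (-139 + J)*(10 + p))/(-66129) = (-7 - 233*(-139 - 7)*(10 + 0))/(-66129) = (-7 - (-34018)*10)*(-1/66129) = (-7 - 233*(-1460))*(-1/66129) = (-7 + 340180)*(-1/66129) = 340173*(-1/66129) = -113391/22043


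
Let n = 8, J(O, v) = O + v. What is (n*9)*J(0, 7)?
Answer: 504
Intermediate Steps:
(n*9)*J(0, 7) = (8*9)*(0 + 7) = 72*7 = 504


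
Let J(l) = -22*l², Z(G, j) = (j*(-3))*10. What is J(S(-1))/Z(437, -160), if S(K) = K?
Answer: -11/2400 ≈ -0.0045833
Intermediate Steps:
Z(G, j) = -30*j (Z(G, j) = -3*j*10 = -30*j)
J(S(-1))/Z(437, -160) = (-22*(-1)²)/((-30*(-160))) = -22*1/4800 = -11/2400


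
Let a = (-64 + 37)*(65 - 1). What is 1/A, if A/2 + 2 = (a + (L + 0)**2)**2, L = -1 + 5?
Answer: 1/5861884 ≈ 1.7059e-7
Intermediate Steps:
L = 4
a = -1728 (a = -27*64 = -1728)
A = 5861884 (A = -4 + 2*(-1728 + (4 + 0)**2)**2 = -4 + 2*(-1728 + 4**2)**2 = -4 + 2*(-1728 + 16)**2 = -4 + 2*(-1712)**2 = -4 + 2*2930944 = -4 + 5861888 = 5861884)
1/A = 1/5861884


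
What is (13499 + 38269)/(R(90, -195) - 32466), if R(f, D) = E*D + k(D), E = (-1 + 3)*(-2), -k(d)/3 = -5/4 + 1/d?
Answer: -13459680/8237381 ≈ -1.6340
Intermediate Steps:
k(d) = 15/4 - 3/d (k(d) = -3*(-5/4 + 1/d) = 15/4 - 3/d)
E = -4 (E = 2*(-2) = -4)
R(f, D) = 15/4 - 4*D - 3/D (R(f, D) = -4*D + (15/4 - 3/D) = 15/4 - 4*D - 3/D)
(13499 + 38269)/(R(90, -195) - 32466) = (13499 + 38269)/((15/4 - 4*(-195) - 3/(-195)) - 32466) = 51768/((15/4 + 780 - 3*(-1/195)) - 32466) = 51768/((15/4 + 780 + 1/65) - 32466) = 51768/(203779/260 - 32466) = 51768/(-8237381/260) = 51768*(-260/8237381) = -13459680/8237381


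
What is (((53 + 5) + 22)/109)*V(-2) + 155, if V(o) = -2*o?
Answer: 17215/109 ≈ 157.94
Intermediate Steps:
(((53 + 5) + 22)/109)*V(-2) + 155 = (((53 + 5) + 22)/109)*(-2*(-2)) + 155 = ((58 + 22)*(1/109))*4 + 155 = (80*(1/109))*4 + 155 = (80/109)*4 + 155 = 320/109 + 155 = 17215/109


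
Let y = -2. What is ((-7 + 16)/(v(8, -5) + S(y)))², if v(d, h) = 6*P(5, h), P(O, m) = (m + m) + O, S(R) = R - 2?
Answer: 81/1156 ≈ 0.070069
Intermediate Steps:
S(R) = -2 + R
P(O, m) = O + 2*m (P(O, m) = 2*m + O = O + 2*m)
v(d, h) = 30 + 12*h (v(d, h) = 6*(5 + 2*h) = 30 + 12*h)
((-7 + 16)/(v(8, -5) + S(y)))² = ((-7 + 16)/((30 + 12*(-5)) + (-2 - 2)))² = (9/((30 - 60) - 4))² = (9/(-30 - 4))² = (9/(-34))² = (9*(-1/34))² = (-9/34)² = 81/1156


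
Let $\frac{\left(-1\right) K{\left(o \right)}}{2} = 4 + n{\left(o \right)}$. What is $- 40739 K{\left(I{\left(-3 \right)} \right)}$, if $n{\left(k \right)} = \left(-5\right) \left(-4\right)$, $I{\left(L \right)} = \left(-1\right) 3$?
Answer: $1955472$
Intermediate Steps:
$I{\left(L \right)} = -3$
$n{\left(k \right)} = 20$
$K{\left(o \right)} = -48$ ($K{\left(o \right)} = - 2 \left(4 + 20\right) = \left(-2\right) 24 = -48$)
$- 40739 K{\left(I{\left(-3 \right)} \right)} = \left(-40739\right) \left(-48\right) = 1955472$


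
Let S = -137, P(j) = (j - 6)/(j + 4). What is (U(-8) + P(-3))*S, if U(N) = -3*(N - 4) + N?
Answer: -2603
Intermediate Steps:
P(j) = (-6 + j)/(4 + j)
U(N) = 12 - 2*N (U(N) = -3*(-4 + N) + N = (12 - 3*N) + N = 12 - 2*N)
(U(-8) + P(-3))*S = ((12 - 2*(-8)) + (-6 - 3)/(4 - 3))*(-137) = ((12 + 16) - 9/1)*(-137) = (28 + 1*(-9))*(-137) = (28 - 9)*(-137) = 19*(-137) = -2603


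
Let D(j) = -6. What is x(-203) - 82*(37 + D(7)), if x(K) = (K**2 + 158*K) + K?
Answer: 6390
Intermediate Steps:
x(K) = K**2 + 159*K
x(-203) - 82*(37 + D(7)) = -203*(159 - 203) - 82*(37 - 6) = -203*(-44) - 82*31 = 8932 - 1*2542 = 8932 - 2542 = 6390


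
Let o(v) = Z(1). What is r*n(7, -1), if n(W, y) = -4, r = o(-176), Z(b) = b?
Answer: -4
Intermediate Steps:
o(v) = 1
r = 1
r*n(7, -1) = 1*(-4) = -4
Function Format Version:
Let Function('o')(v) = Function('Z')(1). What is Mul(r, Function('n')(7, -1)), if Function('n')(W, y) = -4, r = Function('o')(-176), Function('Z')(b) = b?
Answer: -4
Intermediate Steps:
Function('o')(v) = 1
r = 1
Mul(r, Function('n')(7, -1)) = Mul(1, -4) = -4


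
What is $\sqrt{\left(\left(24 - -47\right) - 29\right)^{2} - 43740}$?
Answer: $6 i \sqrt{1166} \approx 204.88 i$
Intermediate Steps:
$\sqrt{\left(\left(24 - -47\right) - 29\right)^{2} - 43740} = \sqrt{\left(\left(24 + 47\right) - 29\right)^{2} - 43740} = \sqrt{\left(71 - 29\right)^{2} - 43740} = \sqrt{42^{2} - 43740} = \sqrt{1764 - 43740} = \sqrt{-41976} = 6 i \sqrt{1166}$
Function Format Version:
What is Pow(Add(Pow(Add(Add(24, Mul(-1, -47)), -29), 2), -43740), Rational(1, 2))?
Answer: Mul(6, I, Pow(1166, Rational(1, 2))) ≈ Mul(204.88, I)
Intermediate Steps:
Pow(Add(Pow(Add(Add(24, Mul(-1, -47)), -29), 2), -43740), Rational(1, 2)) = Pow(Add(Pow(Add(Add(24, 47), -29), 2), -43740), Rational(1, 2)) = Pow(Add(Pow(Add(71, -29), 2), -43740), Rational(1, 2)) = Pow(Add(Pow(42, 2), -43740), Rational(1, 2)) = Pow(Add(1764, -43740), Rational(1, 2)) = Pow(-41976, Rational(1, 2)) = Mul(6, I, Pow(1166, Rational(1, 2)))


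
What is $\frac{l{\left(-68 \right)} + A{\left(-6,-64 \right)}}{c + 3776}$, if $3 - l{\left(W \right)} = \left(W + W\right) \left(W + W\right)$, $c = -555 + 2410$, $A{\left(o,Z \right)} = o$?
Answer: $- \frac{18499}{5631} \approx -3.2852$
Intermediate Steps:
$c = 1855$
$l{\left(W \right)} = 3 - 4 W^{2}$ ($l{\left(W \right)} = 3 - \left(W + W\right) \left(W + W\right) = 3 - 2 W 2 W = 3 - 4 W^{2}$)
$\frac{l{\left(-68 \right)} + A{\left(-6,-64 \right)}}{c + 3776} = \frac{\left(3 - 4 \left(-68\right)^{2}\right) - 6}{1855 + 3776} = \frac{\left(3 - 18496\right) - 6}{5631} = \left(\left(3 - 18496\right) - 6\right) \frac{1}{5631} = \left(-18493 - 6\right) \frac{1}{5631} = \left(-18499\right) \frac{1}{5631} = - \frac{18499}{5631}$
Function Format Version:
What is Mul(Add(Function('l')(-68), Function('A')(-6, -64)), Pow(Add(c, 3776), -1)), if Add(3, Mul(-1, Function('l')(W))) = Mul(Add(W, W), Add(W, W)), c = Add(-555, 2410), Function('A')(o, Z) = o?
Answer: Rational(-18499, 5631) ≈ -3.2852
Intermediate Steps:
c = 1855
Function('l')(W) = Add(3, Mul(-4, Pow(W, 2))) (Function('l')(W) = Add(3, Mul(-1, Mul(Add(W, W), Add(W, W)))) = Add(3, Mul(-1, Mul(Mul(2, W), Mul(2, W)))) = Add(3, Mul(-1, Mul(4, Pow(W, 2)))) = Add(3, Mul(-4, Pow(W, 2))))
Mul(Add(Function('l')(-68), Function('A')(-6, -64)), Pow(Add(c, 3776), -1)) = Mul(Add(Add(3, Mul(-4, Pow(-68, 2))), -6), Pow(Add(1855, 3776), -1)) = Mul(Add(Add(3, Mul(-4, 4624)), -6), Pow(5631, -1)) = Mul(Add(Add(3, -18496), -6), Rational(1, 5631)) = Mul(Add(-18493, -6), Rational(1, 5631)) = Mul(-18499, Rational(1, 5631)) = Rational(-18499, 5631)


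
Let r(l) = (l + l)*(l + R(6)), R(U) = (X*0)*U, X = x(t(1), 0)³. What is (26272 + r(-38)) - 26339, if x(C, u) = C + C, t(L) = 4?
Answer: 2821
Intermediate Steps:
x(C, u) = 2*C
X = 512 (X = (2*4)³ = 8³ = 512)
R(U) = 0 (R(U) = (512*0)*U = 0*U = 0)
r(l) = 2*l² (r(l) = (l + l)*(l + 0) = (2*l)*l = 2*l²)
(26272 + r(-38)) - 26339 = (26272 + 2*(-38)²) - 26339 = (26272 + 2*1444) - 26339 = (26272 + 2888) - 26339 = 29160 - 26339 = 2821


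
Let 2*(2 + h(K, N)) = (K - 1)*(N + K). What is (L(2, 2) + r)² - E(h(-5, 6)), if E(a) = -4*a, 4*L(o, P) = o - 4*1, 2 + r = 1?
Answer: -71/4 ≈ -17.750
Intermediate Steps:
r = -1 (r = -2 + 1 = -1)
L(o, P) = -1 + o/4 (L(o, P) = (o - 4*1)/4 = (o - 4)/4 = (-4 + o)/4 = -1 + o/4)
h(K, N) = -2 + (-1 + K)*(K + N)/2 (h(K, N) = -2 + ((K - 1)*(N + K))/2 = -2 + ((-1 + K)*(K + N))/2 = -2 + (-1 + K)*(K + N)/2)
(L(2, 2) + r)² - E(h(-5, 6)) = ((-1 + (¼)*2) - 1)² - (-4)*(-2 + (½)*(-5)² - ½*(-5) - ½*6 + (½)*(-5)*6) = ((-1 + ½) - 1)² - (-4)*(-2 + (½)*25 + 5/2 - 3 - 15) = (-½ - 1)² - (-4)*(-2 + 25/2 + 5/2 - 3 - 15) = (-3/2)² - (-4)*(-5) = 9/4 - 1*20 = 9/4 - 20 = -71/4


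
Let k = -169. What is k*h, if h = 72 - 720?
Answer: 109512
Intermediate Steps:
h = -648
k*h = -169*(-648) = 109512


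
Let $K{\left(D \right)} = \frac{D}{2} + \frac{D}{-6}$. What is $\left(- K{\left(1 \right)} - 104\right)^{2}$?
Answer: $\frac{97969}{9} \approx 10885.0$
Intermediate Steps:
$K{\left(D \right)} = \frac{D}{3}$ ($K{\left(D \right)} = D \frac{1}{2} + D \left(- \frac{1}{6}\right) = \frac{D}{2} - \frac{D}{6} = \frac{D}{3}$)
$\left(- K{\left(1 \right)} - 104\right)^{2} = \left(- \frac{1}{3} - 104\right)^{2} = \left(- \frac{313}{3}\right)^{2} = \frac{97969}{9}$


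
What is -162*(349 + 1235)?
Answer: -256608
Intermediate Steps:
-162*(349 + 1235) = -162*1584 = -256608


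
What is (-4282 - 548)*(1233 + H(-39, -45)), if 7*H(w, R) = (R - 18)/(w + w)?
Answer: -77427315/13 ≈ -5.9559e+6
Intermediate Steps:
H(w, R) = (-18 + R)/(14*w) (H(w, R) = ((R - 18)/(w + w))/7 = ((-18 + R)/((2*w)))/7 = ((-18 + R)*(1/(2*w)))/7 = ((-18 + R)/(2*w))/7 = (-18 + R)/(14*w))
(-4282 - 548)*(1233 + H(-39, -45)) = (-4282 - 548)*(1233 + (1/14)*(-18 - 45)/(-39)) = -4830*(1233 + (1/14)*(-1/39)*(-63)) = -4830*(1233 + 3/26) = -4830*32061/26 = -77427315/13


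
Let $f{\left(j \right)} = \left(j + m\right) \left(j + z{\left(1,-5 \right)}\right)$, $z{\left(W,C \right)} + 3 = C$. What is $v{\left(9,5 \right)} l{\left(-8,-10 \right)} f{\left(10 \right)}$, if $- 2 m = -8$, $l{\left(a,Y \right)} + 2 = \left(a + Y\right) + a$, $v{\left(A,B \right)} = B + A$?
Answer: $-10976$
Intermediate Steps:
$z{\left(W,C \right)} = -3 + C$
$v{\left(A,B \right)} = A + B$
$l{\left(a,Y \right)} = -2 + Y + 2 a$ ($l{\left(a,Y \right)} = -2 + \left(\left(a + Y\right) + a\right) = -2 + \left(\left(Y + a\right) + a\right) = -2 + \left(Y + 2 a\right) = -2 + Y + 2 a$)
$m = 4$ ($m = \left(- \frac{1}{2}\right) \left(-8\right) = 4$)
$f{\left(j \right)} = \left(-8 + j\right) \left(4 + j\right)$ ($f{\left(j \right)} = \left(j + 4\right) \left(j - 8\right) = \left(4 + j\right) \left(j - 8\right) = \left(4 + j\right) \left(-8 + j\right) = \left(-8 + j\right) \left(4 + j\right)$)
$v{\left(9,5 \right)} l{\left(-8,-10 \right)} f{\left(10 \right)} = \left(9 + 5\right) \left(-2 - 10 + 2 \left(-8\right)\right) \left(-32 + 10^{2} - 40\right) = 14 \left(-2 - 10 - 16\right) \left(-32 + 100 - 40\right) = 14 \left(-28\right) 28 = \left(-392\right) 28 = -10976$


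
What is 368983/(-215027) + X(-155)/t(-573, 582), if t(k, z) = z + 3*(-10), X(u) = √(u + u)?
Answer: -368983/215027 + I*√310/552 ≈ -1.716 + 0.031896*I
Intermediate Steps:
X(u) = √2*√u (X(u) = √(2*u) = √2*√u)
t(k, z) = -30 + z (t(k, z) = z - 30 = -30 + z)
368983/(-215027) + X(-155)/t(-573, 582) = 368983/(-215027) + (√2*√(-155))/(-30 + 582) = 368983*(-1/215027) + (√2*(I*√155))/552 = -368983/215027 + (I*√310)*(1/552) = -368983/215027 + I*√310/552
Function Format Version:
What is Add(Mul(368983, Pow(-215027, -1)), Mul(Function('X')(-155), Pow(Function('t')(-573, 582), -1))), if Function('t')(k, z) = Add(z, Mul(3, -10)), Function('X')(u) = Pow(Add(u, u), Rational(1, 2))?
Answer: Add(Rational(-368983, 215027), Mul(Rational(1, 552), I, Pow(310, Rational(1, 2)))) ≈ Add(-1.7160, Mul(0.031896, I))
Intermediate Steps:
Function('X')(u) = Mul(Pow(2, Rational(1, 2)), Pow(u, Rational(1, 2))) (Function('X')(u) = Pow(Mul(2, u), Rational(1, 2)) = Mul(Pow(2, Rational(1, 2)), Pow(u, Rational(1, 2))))
Function('t')(k, z) = Add(-30, z) (Function('t')(k, z) = Add(z, -30) = Add(-30, z))
Add(Mul(368983, Pow(-215027, -1)), Mul(Function('X')(-155), Pow(Function('t')(-573, 582), -1))) = Add(Mul(368983, Pow(-215027, -1)), Mul(Mul(Pow(2, Rational(1, 2)), Pow(-155, Rational(1, 2))), Pow(Add(-30, 582), -1))) = Add(Mul(368983, Rational(-1, 215027)), Mul(Mul(Pow(2, Rational(1, 2)), Mul(I, Pow(155, Rational(1, 2)))), Pow(552, -1))) = Add(Rational(-368983, 215027), Mul(Mul(I, Pow(310, Rational(1, 2))), Rational(1, 552))) = Add(Rational(-368983, 215027), Mul(Rational(1, 552), I, Pow(310, Rational(1, 2))))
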